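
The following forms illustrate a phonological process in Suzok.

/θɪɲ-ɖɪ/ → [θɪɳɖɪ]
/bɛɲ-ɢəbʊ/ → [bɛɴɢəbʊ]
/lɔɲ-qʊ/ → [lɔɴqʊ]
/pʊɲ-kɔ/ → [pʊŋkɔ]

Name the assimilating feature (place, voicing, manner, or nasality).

place

Underlying /ɲ/ is realised as [ɳ] next to /ɖ/; /ɖ/ itself does not change.
/ɲ/ is palatal while /ɖ/ is retroflex; the output [ɳ] is retroflex, matching the trigger — so the feature that spreads is place.
The same holds elsewhere in the data: /ɲ/ → [ɴ] before /ɢ/ (palatal → uvular, matching uvular); /ɲ/ → [ɴ] before /q/ (palatal → uvular, matching uvular); /ɲ/ → [ŋ] before /k/ (palatal → velar, matching velar) — only place changes, and always toward the following segment.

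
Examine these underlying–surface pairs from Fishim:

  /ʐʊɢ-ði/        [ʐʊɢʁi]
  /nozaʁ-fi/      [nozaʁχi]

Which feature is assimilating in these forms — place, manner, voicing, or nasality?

place

Underlying /ð/ is realised as [ʁ] next to /ɢ/; /ɢ/ itself does not change.
/ð/ is dental while /ɢ/ is uvular; the output [ʁ] is uvular, matching the trigger — so the feature that spreads is place.
The other alternating form patterns the same way: /f/ → [χ] after /ʁ/ (labiodental → uvular, matching uvular) — only place changes, and always toward the preceding segment.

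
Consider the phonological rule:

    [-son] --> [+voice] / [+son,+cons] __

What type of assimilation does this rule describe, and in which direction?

The target ([-son], obstruents) acquires [+voice] next to a sonorant consonant ([+son,+cons]) — it takes on the voicing of its neighbour, so the feature that spreads is voicing.
The conditioning segment sits to the left of the focus bar, meaning the trigger precedes the segment that changes — progressive assimilation.

progressive voicing assimilation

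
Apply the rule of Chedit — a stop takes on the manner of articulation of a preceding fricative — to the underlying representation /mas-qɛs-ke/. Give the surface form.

The rule targets /q/ (voiceless uvular stop), which sits after the trigger /s/ (fricative).
The voiceless uvular fricative is [χ], so /q/ → [χ].
The same rule applies at the second boundary: /k/ → [x] next to /s/.

[masχɛsxe]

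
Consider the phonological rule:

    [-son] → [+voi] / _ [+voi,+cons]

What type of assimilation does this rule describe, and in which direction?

The structural change is [+voi], and the conditioning segment [+voi,+cons] (a voiced consonant) is itself voiced, so the target comes to share the voicing of its neighbour — voicing assimilation.
The conditioning segment sits to the right of the focus bar, meaning the trigger follows the segment that changes — regressive assimilation.

regressive voicing assimilation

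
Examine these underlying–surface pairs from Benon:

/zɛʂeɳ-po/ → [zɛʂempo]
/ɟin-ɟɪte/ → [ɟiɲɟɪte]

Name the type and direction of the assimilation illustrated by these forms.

regressive place assimilation

Underlying /ɳ/ is realised as [m] next to /p/; /p/ itself does not change.
The change retroflex → bilabial matches the place of the following /p/, identifying this as place assimilation.
Manner and voice are unchanged, so the assimilation is partial, not total.
Checking the remaining alternation: /n/ → [ɲ] before /ɟ/ (alveolar → palatal, matching palatal) — only place changes, and always toward the following segment.
Since the segment that changes precedes the conditioning segment, the assimilation is regressive.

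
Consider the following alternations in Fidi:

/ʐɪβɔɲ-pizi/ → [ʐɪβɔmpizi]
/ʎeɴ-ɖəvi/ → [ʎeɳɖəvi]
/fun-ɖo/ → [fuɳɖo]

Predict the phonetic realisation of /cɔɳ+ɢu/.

The data show regressive place assimilation: /ɲ/ → [m] before /p/; /ɴ/ → [ɳ] before /ɖ/; /n/ → [ɳ] before /ɖ/. In each pair only place changes, matching the following consonant, while manner and voice stay constant.
/ɳ/ is a voiced retroflex nasal. The following trigger /ɢ/ is uvular, so /ɳ/ must become uvular as well.
A voiced uvular nasal is [ɴ], so the surface segment is [ɴ].

[cɔɴɢu]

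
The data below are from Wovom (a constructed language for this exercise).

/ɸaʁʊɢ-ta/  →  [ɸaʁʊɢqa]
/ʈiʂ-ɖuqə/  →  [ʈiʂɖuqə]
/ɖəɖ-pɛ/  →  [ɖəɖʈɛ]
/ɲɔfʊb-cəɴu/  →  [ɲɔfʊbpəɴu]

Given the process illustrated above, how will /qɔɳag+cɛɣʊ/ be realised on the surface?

[qɔɳagkɛɣʊ]

The data show progressive place assimilation: /t/ → [q] after /ɢ/; /p/ → [ʈ] after /ɖ/; /c/ → [p] after /b/. In each pair only place changes, matching the preceding consonant, while manner and voice stay constant.
Nothing changes in [ʈiʂɖuqə]: there the adjacent consonants already agree in place (/ɖ/ and /ʂ/ are both retroflex), so this form is consistent with the same rule.
The rule targets /c/ (voiceless palatal stop), which sits after the trigger /g/ (velar).
The voiceless velar stop is [k], so /c/ → [k].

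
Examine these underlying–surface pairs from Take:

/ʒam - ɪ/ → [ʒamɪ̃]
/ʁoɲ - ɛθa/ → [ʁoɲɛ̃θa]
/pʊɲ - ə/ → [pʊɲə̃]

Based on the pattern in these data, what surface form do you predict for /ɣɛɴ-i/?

[ɣɛɴĩ]

The data show progressive nasality assimilation (vowel nasalisation): /ɪ/ → [ɪ̃] after /m/; /ɛ/ → [ɛ̃] after /ɲ/; /ə/ → [ə̃] after /ɲ/ — a vowel is nasalised by an immediately preceding nasal consonant.
The vowel /i/ is adjacent to the preceding nasal /ɴ/, so it acquires [+nasal] and surfaces as [ĩ].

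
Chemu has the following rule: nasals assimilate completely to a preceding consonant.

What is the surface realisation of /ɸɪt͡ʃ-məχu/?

[ɸɪt͡ʃt͡ʃəχu]

/m/ is the segment targeted by the rule; it sits immediately after /t͡ʃ/, so it assimilates completely and surfaces as [t͡ʃ].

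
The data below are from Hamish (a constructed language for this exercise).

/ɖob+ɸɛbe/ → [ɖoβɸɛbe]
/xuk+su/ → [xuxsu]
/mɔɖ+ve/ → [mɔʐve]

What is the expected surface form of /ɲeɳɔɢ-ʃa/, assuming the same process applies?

[ɲeɳɔʁʃa]

The data show regressive manner assimilation: /b/ → [β] before /ɸ/; /k/ → [x] before /s/; /ɖ/ → [ʐ] before /v/. In each pair only manner changes, matching the following consonant, while place and voice stay constant.
The rule targets /ɢ/ (voiced uvular stop), which sits before the trigger /ʃ/ (fricative).
The voiced uvular fricative is [ʁ], so /ɢ/ → [ʁ].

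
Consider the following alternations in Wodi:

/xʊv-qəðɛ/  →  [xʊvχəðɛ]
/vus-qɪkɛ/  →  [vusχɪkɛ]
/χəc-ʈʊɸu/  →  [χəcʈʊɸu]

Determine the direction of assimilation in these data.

Underlying /q/ is realised as [χ] next to /v/; /v/ itself does not change.
The change stop → fricative matches the manner of the preceding /v/, identifying this as manner assimilation.
The same holds elsewhere in the data: /q/ → [χ] after /s/ (stop → fricative, matching a fricative) — only manner changes, and always toward the preceding segment.
Nothing changes in [χəcʈʊɸu]: there the adjacent consonants already agree in manner (/ʈ/ and /c/ are both stops), so this form is consistent with the same rule.
The trigger is the preceding segment, so the direction is progressive (perseverative).

progressive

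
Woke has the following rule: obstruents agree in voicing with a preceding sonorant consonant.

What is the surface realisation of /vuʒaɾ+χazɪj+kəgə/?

[vuʒaɾʁazɪjgəgə]

The rule targets /χ/ (voiceless uvular fricative), which sits after the trigger /ɾ/ (voiced).
A voiced uvular fricative is [ʁ], so the surface segment is [ʁ].
At the second juncture, /k/ likewise becomes [g] adjacent to /j/.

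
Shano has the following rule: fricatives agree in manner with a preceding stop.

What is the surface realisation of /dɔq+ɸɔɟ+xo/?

The rule targets /ɸ/ (voiceless bilabial fricative), which sits after the trigger /q/ (stop).
The voiceless bilabial stop is [p], so /ɸ/ → [p].
The same rule applies at the second boundary: /x/ → [k] next to /ɟ/.

[dɔqpɔɟko]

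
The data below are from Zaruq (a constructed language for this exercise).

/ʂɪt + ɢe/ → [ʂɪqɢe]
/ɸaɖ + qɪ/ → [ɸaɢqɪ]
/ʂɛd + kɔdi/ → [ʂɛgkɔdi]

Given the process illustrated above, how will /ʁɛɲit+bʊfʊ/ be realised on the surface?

The data show regressive place assimilation: /t/ → [q] before /ɢ/; /ɖ/ → [ɢ] before /q/; /d/ → [g] before /k/. In each pair only place changes, matching the following consonant, while manner and voice stay constant.
The rule targets /t/ (voiceless alveolar stop), which sits before the trigger /b/ (bilabial).
Changing only its place to bilabial gives [p] — the voiceless bilabial stop.

[ʁɛɲipbʊfʊ]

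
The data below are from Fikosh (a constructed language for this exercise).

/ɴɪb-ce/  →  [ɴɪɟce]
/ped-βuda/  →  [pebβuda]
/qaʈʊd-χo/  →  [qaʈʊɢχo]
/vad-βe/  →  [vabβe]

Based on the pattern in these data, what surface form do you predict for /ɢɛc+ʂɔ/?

[ɢɛʈʂɔ]

The data show regressive place assimilation: /b/ → [ɟ] before /c/; /d/ → [b] before /β/; /d/ → [ɢ] before /χ/. In each pair only place changes, matching the following consonant, while manner and voice stay constant.
The rule targets /c/ (voiceless palatal stop), which sits before the trigger /ʂ/ (retroflex).
A voiceless retroflex stop is [ʈ], so the surface segment is [ʈ].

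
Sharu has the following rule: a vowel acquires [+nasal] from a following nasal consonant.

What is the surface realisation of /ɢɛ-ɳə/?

[ɢɛ̃ɳə]

/ɛ/ sits next to the nasal /ɳ/ and is therefore nasalised to [ɛ̃].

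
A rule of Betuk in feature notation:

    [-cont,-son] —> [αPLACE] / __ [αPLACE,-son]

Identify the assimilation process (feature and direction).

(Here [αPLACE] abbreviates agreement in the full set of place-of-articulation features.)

regressive place assimilation

The rule copies the place features (abbreviated [PLACE]) from the environment onto the target, so the assimilating feature is place.
Since the environment is written after the underscore, the trigger follows the target; the direction is regressive.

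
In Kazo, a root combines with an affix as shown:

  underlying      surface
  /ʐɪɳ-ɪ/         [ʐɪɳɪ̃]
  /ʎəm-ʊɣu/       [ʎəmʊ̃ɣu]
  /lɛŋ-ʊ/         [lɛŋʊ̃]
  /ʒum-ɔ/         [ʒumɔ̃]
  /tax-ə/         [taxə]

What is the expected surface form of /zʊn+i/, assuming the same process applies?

[zʊnĩ]

The data show progressive nasality assimilation (vowel nasalisation): /ɪ/ → [ɪ̃] after /ɳ/; /ʊ/ → [ʊ̃] after /m/; /ʊ/ → [ʊ̃] after /ŋ/; /ɔ/ → [ɔ̃] after /m/ — a vowel is nasalised by an immediately preceding nasal consonant.
No change occurs in [taxə] because the vowel at the boundary is adjacent to an oral consonant, not a nasal (/ə/ next to /x/).
The vowel /i/ is adjacent to the preceding nasal /n/, so it acquires [+nasal] and surfaces as [ĩ].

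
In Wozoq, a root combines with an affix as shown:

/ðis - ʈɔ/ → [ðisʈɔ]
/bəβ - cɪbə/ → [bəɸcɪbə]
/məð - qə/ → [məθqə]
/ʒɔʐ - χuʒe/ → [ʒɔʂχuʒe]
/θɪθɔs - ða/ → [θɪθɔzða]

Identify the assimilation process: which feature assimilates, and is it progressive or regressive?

Comparing underlying and surface forms, /β/ → [ɸ] is the alternation; the neighbouring /c/ is constant.
The change voiced → voiceless matches the voicing of the following /c/, identifying this as voicing assimilation.
Place and manner are unchanged, so the assimilation is partial, not total.
The same holds elsewhere in the data: /ð/ → [θ] before /q/ (voiced → voiceless, matching voiceless); /ʐ/ → [ʂ] before /χ/ (voiced → voiceless, matching voiceless); /s/ → [z] before /ð/ (voiceless → voiced, matching voiced) — only voicing changes, and always toward the following segment.
Nothing changes in [ðisʈɔ]: there the adjacent consonants already agree in voicing (/s/ and /ʈ/ are both voiceless), so this form is consistent with the same rule.
The trigger is the following segment, so the direction is regressive (anticipatory).

regressive voicing assimilation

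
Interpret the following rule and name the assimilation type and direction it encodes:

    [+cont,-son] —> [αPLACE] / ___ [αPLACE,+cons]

regressive place assimilation

The shared variable α links the value of the place features (abbreviated [PLACE]) on the target to the same value on the neighbouring segment, so place is the feature that assimilates.
Since the environment is written after the underscore, the trigger follows the target; the direction is regressive.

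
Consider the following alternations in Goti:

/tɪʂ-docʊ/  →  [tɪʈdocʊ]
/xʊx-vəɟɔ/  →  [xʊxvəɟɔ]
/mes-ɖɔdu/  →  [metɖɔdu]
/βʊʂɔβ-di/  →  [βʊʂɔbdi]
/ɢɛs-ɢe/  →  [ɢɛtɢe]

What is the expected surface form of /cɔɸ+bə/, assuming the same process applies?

[cɔpbə]

The data show regressive manner assimilation: /ʂ/ → [ʈ] before /d/; /s/ → [t] before /ɖ/; /β/ → [b] before /d/; /s/ → [t] before /ɢ/. In each pair only manner changes, matching the following consonant, while place and voice stay constant.
No alternation appears in [xʊxvəɟɔ]: there the adjacent consonants already agree in manner (/x/ and /v/ are both fricatives), so this form is consistent with the same rule.
/ɸ/ is a voiceless bilabial fricative. The following trigger /b/ is a stop, so /ɸ/ must become a stop as well.
The voiceless bilabial stop is [p], so /ɸ/ → [p].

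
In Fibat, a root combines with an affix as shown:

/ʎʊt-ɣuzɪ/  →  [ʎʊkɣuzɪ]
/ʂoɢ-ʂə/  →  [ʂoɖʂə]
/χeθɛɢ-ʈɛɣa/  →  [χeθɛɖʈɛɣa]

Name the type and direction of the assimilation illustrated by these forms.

The segment that alternates is /t/, which surfaces as [k] when adjacent to /ɣ/.
/t/ is alveolar while /ɣ/ is velar; the output [k] is velar, matching the trigger — so the feature that spreads is place.
Manner and voice are unchanged, so the assimilation is partial, not total.
The same holds elsewhere in the data: /ɢ/ → [ɖ] before /ʂ/ (uvular → retroflex, matching retroflex); /ɢ/ → [ɖ] before /ʈ/ (uvular → retroflex, matching retroflex) — only place changes, and always toward the following segment.
Since the segment that changes precedes the conditioning segment, the assimilation is regressive.

regressive place assimilation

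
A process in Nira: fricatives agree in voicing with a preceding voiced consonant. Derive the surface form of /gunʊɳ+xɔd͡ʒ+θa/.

[gunʊɳɣɔd͡ʒða]

The rule targets /x/ (voiceless velar fricative), which sits after the trigger /ɳ/ (voiced).
Changing only its voicing to voiced gives [ɣ] — the voiced velar fricative.
At the second juncture, /θ/ likewise becomes [ð] adjacent to /d͡ʒ/.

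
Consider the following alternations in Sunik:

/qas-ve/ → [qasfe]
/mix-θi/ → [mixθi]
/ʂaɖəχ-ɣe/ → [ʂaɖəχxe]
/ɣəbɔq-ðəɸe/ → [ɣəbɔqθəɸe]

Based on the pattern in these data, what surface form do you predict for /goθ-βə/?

[goθɸə]

The data show progressive voicing assimilation: /v/ → [f] after /s/; /ɣ/ → [x] after /χ/; /ð/ → [θ] after /q/. In each pair only voicing changes, matching the preceding consonant, while place and manner stay constant.
Nothing changes in [mixθi]: there the adjacent consonants already agree in voicing (/θ/ and /x/ are both voiceless), so this form is consistent with the same rule.
/β/ is a voiced bilabial fricative. The preceding trigger /θ/ is voiceless, so /β/ must become voiceless as well.
A voiceless bilabial fricative is [ɸ], so the surface segment is [ɸ].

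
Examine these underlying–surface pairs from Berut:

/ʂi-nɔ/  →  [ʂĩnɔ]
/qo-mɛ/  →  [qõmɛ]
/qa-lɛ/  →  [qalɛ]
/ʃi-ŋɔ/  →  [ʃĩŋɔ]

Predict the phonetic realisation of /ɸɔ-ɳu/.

[ɸɔ̃ɳu]

The data show regressive nasality assimilation (vowel nasalisation): /i/ → [ĩ] before /n/; /o/ → [õ] before /m/; /i/ → [ĩ] before /ŋ/ — a vowel is nasalised by an immediately following nasal consonant.
No change occurs in [qalɛ] because the vowel at the boundary is adjacent to an oral consonant, not a nasal (/a/ next to /l/).
/ɔ/ sits next to the nasal /ɳ/ and is therefore nasalised to [ɔ̃].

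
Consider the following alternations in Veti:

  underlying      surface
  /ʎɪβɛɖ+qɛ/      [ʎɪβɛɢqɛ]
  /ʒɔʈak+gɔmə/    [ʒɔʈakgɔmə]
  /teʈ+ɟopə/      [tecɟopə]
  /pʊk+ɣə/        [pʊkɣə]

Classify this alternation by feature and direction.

regressive place assimilation

Underlying /ɖ/ is realised as [ɢ] next to /q/; /q/ itself does not change.
/ɖ/ is retroflex while /q/ is uvular; the output [ɢ] is uvular, matching the trigger — so the feature that spreads is place.
Manner and voice are unchanged, so the assimilation is partial, not total.
Checking the remaining alternation: /ʈ/ → [c] before /ɟ/ (retroflex → palatal, matching palatal) — only place changes, and always toward the following segment.
No alternation appears in [ʒɔʈakgɔmə], [pʊkɣə]: there the adjacent consonants already agree in place (/k/ and /g/ are both velar; /k/ and /ɣ/ are both velar), so these forms are consistent with the same rule.
The trigger is the following segment, so the direction is regressive (anticipatory).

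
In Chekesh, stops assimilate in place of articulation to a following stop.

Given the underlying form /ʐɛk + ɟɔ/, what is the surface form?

The rule targets /k/ (voiceless velar stop), which sits before the trigger /ɟ/ (palatal).
The voiceless palatal stop is [c], so /k/ → [c].

[ʐɛcɟɔ]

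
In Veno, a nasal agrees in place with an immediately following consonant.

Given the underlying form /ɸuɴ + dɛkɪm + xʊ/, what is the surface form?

/ɴ/ is a voiced uvular nasal. The following trigger /d/ is alveolar, so /ɴ/ must become alveolar as well.
A voiced alveolar nasal is [n], so the surface segment is [n].
At the second juncture, /m/ likewise becomes [ŋ] adjacent to /x/.

[ɸundɛkɪŋxʊ]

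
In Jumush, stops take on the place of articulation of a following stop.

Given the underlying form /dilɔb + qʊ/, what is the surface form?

The rule targets /b/ (voiced bilabial stop), which sits before the trigger /q/ (uvular).
Changing only its place to uvular gives [ɢ] — the voiced uvular stop.

[dilɔɢqʊ]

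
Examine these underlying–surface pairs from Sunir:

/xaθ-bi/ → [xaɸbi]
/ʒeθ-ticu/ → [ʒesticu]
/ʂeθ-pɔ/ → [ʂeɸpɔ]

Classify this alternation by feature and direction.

Comparing underlying and surface forms, /θ/ → [ɸ] is the alternation; the neighbouring /b/ is constant.
The change dental → bilabial matches the place of the following /b/, identifying this as place assimilation.
Manner and voice are unchanged, so the assimilation is partial, not total.
The other alternating forms pattern the same way: /θ/ → [s] before /t/ (dental → alveolar, matching alveolar); /θ/ → [ɸ] before /p/ (dental → bilabial, matching bilabial) — only place changes, and always toward the following segment.
The trigger is the following segment, so the direction is regressive (anticipatory).

regressive place assimilation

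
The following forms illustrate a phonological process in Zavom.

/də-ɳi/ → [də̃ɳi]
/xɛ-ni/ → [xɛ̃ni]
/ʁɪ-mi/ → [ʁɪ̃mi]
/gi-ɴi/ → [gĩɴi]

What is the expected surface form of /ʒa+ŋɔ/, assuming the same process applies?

[ʒãŋɔ]

The data show regressive nasality assimilation (vowel nasalisation): /ə/ → [ə̃] before /ɳ/; /ɛ/ → [ɛ̃] before /n/; /ɪ/ → [ɪ̃] before /m/; /i/ → [ĩ] before /ɴ/ — a vowel is nasalised by an immediately following nasal consonant.
The vowel /a/ is adjacent to the following nasal /ŋ/, so it acquires [+nasal] and surfaces as [ã].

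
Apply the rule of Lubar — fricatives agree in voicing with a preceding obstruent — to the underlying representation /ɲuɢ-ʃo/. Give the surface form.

[ɲuɢʒo]

/ʃ/ is a voiceless postalveolar fricative. The preceding trigger /ɢ/ is voiced, so /ʃ/ must become voiced as well.
The voiced postalveolar fricative is [ʒ], so /ʃ/ → [ʒ].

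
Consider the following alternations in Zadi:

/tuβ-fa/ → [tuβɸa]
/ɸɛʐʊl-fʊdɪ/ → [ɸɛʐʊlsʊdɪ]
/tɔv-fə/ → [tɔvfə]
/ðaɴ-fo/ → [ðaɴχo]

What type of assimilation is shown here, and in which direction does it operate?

The segment that alternates is /f/, which surfaces as [ɸ] when adjacent to /β/.
The change labiodental → bilabial matches the place of the preceding /β/, identifying this as place assimilation.
Manner and voice are unchanged, so the assimilation is partial, not total.
The other alternating forms pattern the same way: /f/ → [s] after /l/ (labiodental → alveolar, matching alveolar); /f/ → [χ] after /ɴ/ (labiodental → uvular, matching uvular) — only place changes, and always toward the preceding segment.
Nothing changes in [tɔvfə]: there the adjacent consonants already agree in place (/f/ and /v/ are both labiodental), so this form is consistent with the same rule.
The trigger is the preceding segment, so the direction is progressive (perseverative).

progressive place assimilation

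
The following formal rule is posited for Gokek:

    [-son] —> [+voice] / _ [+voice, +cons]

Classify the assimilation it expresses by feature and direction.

regressive voicing assimilation

The structural change is [+voice], and the conditioning segment [+voice, +cons] (a voiced consonant) is itself voiced, so the target comes to share the voicing of its neighbour — voicing assimilation.
Since the environment is written after the underscore, the trigger follows the target; the direction is regressive.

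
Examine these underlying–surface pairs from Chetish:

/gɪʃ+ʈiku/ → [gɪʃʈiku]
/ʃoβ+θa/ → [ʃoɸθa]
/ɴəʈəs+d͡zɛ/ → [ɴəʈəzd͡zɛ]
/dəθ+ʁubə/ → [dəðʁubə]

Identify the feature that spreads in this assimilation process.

Underlying /β/ is realised as [ɸ] next to /θ/; /θ/ itself does not change.
The change voiced → voiceless matches the voicing of the following /θ/, identifying this as voicing assimilation.
The other alternating forms pattern the same way: /s/ → [z] before /d͡z/ (voiceless → voiced, matching voiced); /θ/ → [ð] before /ʁ/ (voiceless → voiced, matching voiced) — only voicing changes, and always toward the following segment.
Nothing changes in [gɪʃʈiku]: there the adjacent consonants already agree in voicing (/ʃ/ and /ʈ/ are both voiceless), so this form is consistent with the same rule.

voicing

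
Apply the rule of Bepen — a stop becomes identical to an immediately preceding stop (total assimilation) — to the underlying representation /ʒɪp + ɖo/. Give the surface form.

[ʒɪppo]

/ɖ/ is the segment targeted by the rule; it sits immediately after /p/, so it assimilates completely and surfaces as [p].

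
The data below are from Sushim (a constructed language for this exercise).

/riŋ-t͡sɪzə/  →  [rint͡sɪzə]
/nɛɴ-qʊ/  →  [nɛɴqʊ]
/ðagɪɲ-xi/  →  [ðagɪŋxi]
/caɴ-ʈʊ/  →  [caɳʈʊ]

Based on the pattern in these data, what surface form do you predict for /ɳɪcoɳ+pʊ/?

[ɳɪcompʊ]

The data show regressive place assimilation: /ŋ/ → [n] before /t͡s/; /ɲ/ → [ŋ] before /x/; /ɴ/ → [ɳ] before /ʈ/. In each pair only place changes, matching the following consonant, while manner and voice stay constant.
Nothing changes in [nɛɴqʊ]: there the adjacent consonants already agree in place (/ɴ/ and /q/ are both uvular), so this form is consistent with the same rule.
/ɳ/ is a voiced retroflex nasal. The following trigger /p/ is bilabial, so /ɳ/ must become bilabial as well.
A voiced bilabial nasal is [m], so the surface segment is [m].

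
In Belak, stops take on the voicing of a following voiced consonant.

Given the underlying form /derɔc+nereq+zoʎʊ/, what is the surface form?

The rule targets /c/ (voiceless palatal stop), which sits before the trigger /n/ (voiced).
The voiced palatal stop is [ɟ], so /c/ → [ɟ].
The same rule applies at the second boundary: /q/ → [ɢ] next to /z/.

[derɔɟnereɢzoʎʊ]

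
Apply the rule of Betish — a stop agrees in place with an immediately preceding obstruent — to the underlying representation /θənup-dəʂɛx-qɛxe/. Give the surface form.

[θənupbəʂɛxkɛxe]

The rule targets /d/ (voiced alveolar stop), which sits after the trigger /p/ (bilabial).
A voiced bilabial stop is [b], so the surface segment is [b].
The same rule applies at the second boundary: /q/ → [k] next to /x/.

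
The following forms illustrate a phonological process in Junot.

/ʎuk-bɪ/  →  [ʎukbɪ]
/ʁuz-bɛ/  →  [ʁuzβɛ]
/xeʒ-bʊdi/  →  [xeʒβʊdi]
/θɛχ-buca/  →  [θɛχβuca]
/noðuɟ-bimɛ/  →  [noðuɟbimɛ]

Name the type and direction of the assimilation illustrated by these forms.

progressive manner assimilation

Underlying /b/ is realised as [β] next to /z/; /z/ itself does not change.
The change stop → fricative matches the manner of the preceding /z/, identifying this as manner assimilation.
Place and voice are unchanged, so the assimilation is partial, not total.
Checking the remaining alternations: /b/ → [β] after /ʒ/ (stop → fricative, matching a fricative); /b/ → [β] after /χ/ (stop → fricative, matching a fricative) — only manner changes, and always toward the preceding segment.
No alternation appears in [ʎukbɪ], [noðuɟbimɛ]: there the adjacent consonants already agree in manner (/b/ and /k/ are both stops; /b/ and /ɟ/ are both stops), so these forms are consistent with the same rule.
The trigger is the preceding segment, so the direction is progressive (perseverative).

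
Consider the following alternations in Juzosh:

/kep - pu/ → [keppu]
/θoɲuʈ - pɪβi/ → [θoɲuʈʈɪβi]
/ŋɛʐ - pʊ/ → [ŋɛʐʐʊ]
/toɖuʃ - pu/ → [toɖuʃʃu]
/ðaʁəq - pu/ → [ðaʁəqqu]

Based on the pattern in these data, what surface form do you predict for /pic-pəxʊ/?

The data show progressive total assimilation (/p/ → [ʈ] after /ʈ/; /p/ → [ʐ] after /ʐ/; /p/ → [ʃ] after /ʃ/; /p/ → [q] after /q/): in every case the target segment becomes identical to its preceding neighbour, copying more than a single feature.
In [keppu] the two consonants at the boundary are already identical (/p/ + /p/), so the rule applies vacuously and nothing changes.
/p/ is the segment targeted by the rule; it sits immediately after /c/, so it assimilates completely and surfaces as [c].

[piccəxʊ]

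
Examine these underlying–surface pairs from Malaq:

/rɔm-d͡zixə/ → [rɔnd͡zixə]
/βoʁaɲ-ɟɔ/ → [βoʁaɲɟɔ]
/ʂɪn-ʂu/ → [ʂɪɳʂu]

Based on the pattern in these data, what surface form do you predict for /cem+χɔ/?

The data show regressive place assimilation: /m/ → [n] before /d͡z/; /n/ → [ɳ] before /ʂ/. In each pair only place changes, matching the following consonant, while manner and voice stay constant.
No alternation appears in [βoʁaɲɟɔ]: there the adjacent consonants already agree in place (/ɲ/ and /ɟ/ are both palatal), so this form is consistent with the same rule.
The rule targets /m/ (voiced bilabial nasal), which sits before the trigger /χ/ (uvular).
Changing only its place to uvular gives [ɴ] — the voiced uvular nasal.

[ceɴχɔ]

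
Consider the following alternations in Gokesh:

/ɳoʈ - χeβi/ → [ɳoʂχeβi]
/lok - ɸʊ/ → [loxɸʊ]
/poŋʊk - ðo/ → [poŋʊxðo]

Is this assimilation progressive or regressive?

Underlying /ʈ/ is realised as [ʂ] next to /χ/; /χ/ itself does not change.
/ʈ/ is a stop while /χ/ is a fricative; the output [ʂ] is a fricative, matching the trigger — so the feature that spreads is manner.
Checking the remaining alternations: /k/ → [x] before /ɸ/ (stop → fricative, matching a fricative); /k/ → [x] before /ð/ (stop → fricative, matching a fricative) — only manner changes, and always toward the following segment.
Since the segment that changes precedes the conditioning segment, the assimilation is regressive.

regressive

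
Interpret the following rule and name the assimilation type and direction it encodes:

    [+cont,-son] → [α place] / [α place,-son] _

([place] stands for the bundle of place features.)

The shared variable α links the value of the place features (abbreviated [place]) on the target to the same value on the neighbouring segment, so place is the feature that assimilates.
Since the environment is written before the underscore, the trigger precedes the target; the direction is progressive.

progressive place assimilation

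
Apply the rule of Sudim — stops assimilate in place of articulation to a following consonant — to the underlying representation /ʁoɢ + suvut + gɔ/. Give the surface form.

The rule targets /ɢ/ (voiced uvular stop), which sits before the trigger /s/ (alveolar).
The voiced alveolar stop is [d], so /ɢ/ → [d].
At the second juncture, /t/ likewise becomes [k] adjacent to /g/.

[ʁodsuvukgɔ]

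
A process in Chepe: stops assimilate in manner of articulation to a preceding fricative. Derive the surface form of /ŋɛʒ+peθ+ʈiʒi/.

[ŋɛʒɸeθʂiʒi]

The rule targets /p/ (voiceless bilabial stop), which sits after the trigger /ʒ/ (fricative).
The voiceless bilabial fricative is [ɸ], so /p/ → [ɸ].
The same rule applies at the second boundary: /ʈ/ → [ʂ] next to /θ/.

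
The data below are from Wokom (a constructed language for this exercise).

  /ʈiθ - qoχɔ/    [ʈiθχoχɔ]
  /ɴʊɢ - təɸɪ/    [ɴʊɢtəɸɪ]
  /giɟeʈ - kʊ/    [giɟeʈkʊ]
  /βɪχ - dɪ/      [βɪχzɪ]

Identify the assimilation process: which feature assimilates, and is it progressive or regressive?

Underlying /q/ is realised as [χ] next to /θ/; /θ/ itself does not change.
/q/ is a stop while /θ/ is a fricative; the output [χ] is a fricative, matching the trigger — so the feature that spreads is manner.
Place and voice are unchanged, so the assimilation is partial, not total.
The same holds elsewhere in the data: /d/ → [z] after /χ/ (stop → fricative, matching a fricative) — only manner changes, and always toward the preceding segment.
No alternation appears in [ɴʊɢtəɸɪ], [giɟeʈkʊ]: there the adjacent consonants already agree in manner (/t/ and /ɢ/ are both stops; /k/ and /ʈ/ are both stops), so these forms are consistent with the same rule.
Since the segment that changes follows the conditioning segment, the assimilation is progressive.

progressive manner assimilation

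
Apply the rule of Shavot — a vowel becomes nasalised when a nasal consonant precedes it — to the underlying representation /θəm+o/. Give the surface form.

The vowel /o/ is adjacent to the preceding nasal /m/, so it acquires [+nasal] and surfaces as [õ].

[θəmõ]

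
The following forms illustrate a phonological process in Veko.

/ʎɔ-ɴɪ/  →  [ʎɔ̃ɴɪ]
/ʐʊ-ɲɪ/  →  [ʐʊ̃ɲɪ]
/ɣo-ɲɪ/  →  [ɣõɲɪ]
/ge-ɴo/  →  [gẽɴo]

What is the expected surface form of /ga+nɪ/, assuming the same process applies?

[gãnɪ]

The data show regressive nasality assimilation (vowel nasalisation): /ɔ/ → [ɔ̃] before /ɴ/; /ʊ/ → [ʊ̃] before /ɲ/; /o/ → [õ] before /ɲ/; /e/ → [ẽ] before /ɴ/ — a vowel is nasalised by an immediately following nasal consonant.
/a/ sits next to the nasal /n/ and is therefore nasalised to [ã].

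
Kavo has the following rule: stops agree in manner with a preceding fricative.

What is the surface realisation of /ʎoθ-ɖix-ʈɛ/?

/ɖ/ is a voiced retroflex stop. The preceding trigger /θ/ is a fricative, so /ɖ/ must become a fricative as well.
A voiced retroflex fricative is [ʐ], so the surface segment is [ʐ].
At the second juncture, /ʈ/ likewise becomes [ʂ] adjacent to /x/.

[ʎoθʐixʂɛ]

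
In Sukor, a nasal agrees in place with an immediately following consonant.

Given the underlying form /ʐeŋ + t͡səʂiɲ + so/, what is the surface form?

[ʐent͡səʂinso]

/ŋ/ is a voiced velar nasal. The following trigger /t͡s/ is alveolar, so /ŋ/ must become alveolar as well.
The voiced alveolar nasal is [n], so /ŋ/ → [n].
At the second juncture, /ɲ/ likewise becomes [n] adjacent to /s/.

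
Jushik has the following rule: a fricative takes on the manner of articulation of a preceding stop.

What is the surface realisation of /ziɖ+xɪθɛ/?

[ziɖkɪθɛ]

The rule targets /x/ (voiceless velar fricative), which sits after the trigger /ɖ/ (stop).
A voiceless velar stop is [k], so the surface segment is [k].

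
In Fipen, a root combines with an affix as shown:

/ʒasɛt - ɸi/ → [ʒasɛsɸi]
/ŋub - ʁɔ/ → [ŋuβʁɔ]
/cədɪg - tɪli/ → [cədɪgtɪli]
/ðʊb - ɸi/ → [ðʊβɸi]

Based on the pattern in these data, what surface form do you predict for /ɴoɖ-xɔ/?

[ɴoʐxɔ]

The data show regressive manner assimilation: /t/ → [s] before /ɸ/; /b/ → [β] before /ʁ/; /b/ → [β] before /ɸ/. In each pair only manner changes, matching the following consonant, while place and voice stay constant.
No alternation appears in [cədɪgtɪli]: there the adjacent consonants already agree in manner (/g/ and /t/ are both stops), so this form is consistent with the same rule.
The rule targets /ɖ/ (voiced retroflex stop), which sits before the trigger /x/ (fricative).
Changing only its manner to fricative gives [ʐ] — the voiced retroflex fricative.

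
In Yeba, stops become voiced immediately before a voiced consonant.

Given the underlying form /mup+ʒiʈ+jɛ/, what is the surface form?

[mubʒiɖjɛ]

/p/ is a voiceless bilabial stop. The following trigger /ʒ/ is voiced, so /p/ must become voiced as well.
A voiced bilabial stop is [b], so the surface segment is [b].
The same rule applies at the second boundary: /ʈ/ → [ɖ] next to /j/.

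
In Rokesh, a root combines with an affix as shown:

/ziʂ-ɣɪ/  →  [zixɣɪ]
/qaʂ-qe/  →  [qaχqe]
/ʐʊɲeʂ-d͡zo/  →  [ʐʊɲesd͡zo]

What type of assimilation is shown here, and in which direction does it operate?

regressive place assimilation

Comparing underlying and surface forms, /ʂ/ → [x] is the alternation; the neighbouring /ɣ/ is constant.
/ʂ/ is retroflex while /ɣ/ is velar; the output [x] is velar, matching the trigger — so the feature that spreads is place.
Manner and voice are unchanged, so the assimilation is partial, not total.
The same holds elsewhere in the data: /ʂ/ → [χ] before /q/ (retroflex → uvular, matching uvular); /ʂ/ → [s] before /d͡z/ (retroflex → alveolar, matching alveolar) — only place changes, and always toward the following segment.
The trigger is the following segment, so the direction is regressive (anticipatory).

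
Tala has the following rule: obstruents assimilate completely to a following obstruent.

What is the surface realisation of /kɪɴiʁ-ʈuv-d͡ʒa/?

[kɪɴiʈʈud͡ʒd͡ʒa]

/ʁ/ is the segment targeted by the rule; it sits immediately before /ʈ/, so it assimilates completely and surfaces as [ʈ].
At the second juncture, /v/ likewise becomes [d͡ʒ] adjacent to /d͡ʒ/.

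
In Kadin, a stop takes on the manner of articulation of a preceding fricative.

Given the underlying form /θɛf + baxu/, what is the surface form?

/b/ is a voiced bilabial stop. The preceding trigger /f/ is a fricative, so /b/ must become a fricative as well.
Changing only its manner to fricative gives [β] — the voiced bilabial fricative.

[θɛfβaxu]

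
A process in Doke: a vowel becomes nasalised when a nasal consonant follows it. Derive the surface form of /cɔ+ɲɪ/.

[cɔ̃ɲɪ]

The vowel /ɔ/ is adjacent to the following nasal /ɲ/, so it acquires [+nasal] and surfaces as [ɔ̃].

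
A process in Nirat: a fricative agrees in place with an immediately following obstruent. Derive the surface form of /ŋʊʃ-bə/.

The rule targets /ʃ/ (voiceless postalveolar fricative), which sits before the trigger /b/ (bilabial).
The voiceless bilabial fricative is [ɸ], so /ʃ/ → [ɸ].

[ŋʊɸbə]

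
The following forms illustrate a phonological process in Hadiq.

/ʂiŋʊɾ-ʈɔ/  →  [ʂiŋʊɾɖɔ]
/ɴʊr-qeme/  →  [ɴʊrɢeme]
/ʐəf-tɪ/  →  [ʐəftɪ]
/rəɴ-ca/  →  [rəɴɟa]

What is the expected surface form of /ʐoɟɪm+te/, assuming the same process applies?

[ʐoɟɪmde]

The data show progressive voicing assimilation: /ʈ/ → [ɖ] after /ɾ/; /q/ → [ɢ] after /r/; /c/ → [ɟ] after /ɴ/. In each pair only voicing changes, matching the preceding consonant, while place and manner stay constant.
No alternation appears in [ʐəftɪ]: there the adjacent consonants already agree in voicing (/t/ and /f/ are both voiceless), so this form is consistent with the same rule.
The rule targets /t/ (voiceless alveolar stop), which sits after the trigger /m/ (voiced).
The voiced alveolar stop is [d], so /t/ → [d].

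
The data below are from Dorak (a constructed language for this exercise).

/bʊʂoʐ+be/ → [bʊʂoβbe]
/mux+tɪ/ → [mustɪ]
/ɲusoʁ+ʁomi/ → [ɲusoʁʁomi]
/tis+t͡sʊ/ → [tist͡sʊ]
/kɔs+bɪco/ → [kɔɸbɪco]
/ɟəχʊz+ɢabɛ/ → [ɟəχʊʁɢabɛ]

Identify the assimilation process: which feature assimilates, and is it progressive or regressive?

regressive place assimilation

The segment that alternates is /ʐ/, which surfaces as [β] when adjacent to /b/.
/ʐ/ is retroflex while /b/ is bilabial; the output [β] is bilabial, matching the trigger — so the feature that spreads is place.
Manner and voice are unchanged, so the assimilation is partial, not total.
The same holds elsewhere in the data: /x/ → [s] before /t/ (velar → alveolar, matching alveolar); /s/ → [ɸ] before /b/ (alveolar → bilabial, matching bilabial); /z/ → [ʁ] before /ɢ/ (alveolar → uvular, matching uvular) — only place changes, and always toward the following segment.
Nothing changes in [ɲusoʁʁomi], [tist͡sʊ]: there the adjacent consonants already agree in place (/ʁ/ and /ʁ/ are both uvular; /s/ and /t͡s/ are both alveolar), so these forms are consistent with the same rule.
The trigger is the following segment, so the direction is regressive (anticipatory).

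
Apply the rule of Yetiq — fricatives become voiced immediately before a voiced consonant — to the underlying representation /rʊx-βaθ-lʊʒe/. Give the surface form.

[rʊɣβaðlʊʒe]

The rule targets /x/ (voiceless velar fricative), which sits before the trigger /β/ (voiced).
Changing only its voicing to voiced gives [ɣ] — the voiced velar fricative.
The same rule applies at the second boundary: /θ/ → [ð] next to /l/.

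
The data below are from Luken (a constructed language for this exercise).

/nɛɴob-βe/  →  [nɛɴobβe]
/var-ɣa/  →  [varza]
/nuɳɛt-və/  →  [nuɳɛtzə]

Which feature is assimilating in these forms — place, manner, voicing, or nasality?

The segment that alternates is /ɣ/, which surfaces as [z] when adjacent to /r/.
/ɣ/ is velar while /r/ is alveolar; the output [z] is alveolar, matching the trigger — so the feature that spreads is place.
Checking the remaining alternation: /v/ → [z] after /t/ (labiodental → alveolar, matching alveolar) — only place changes, and always toward the preceding segment.
No alternation appears in [nɛɴobβe]: there the adjacent consonants already agree in place (/β/ and /b/ are both bilabial), so this form is consistent with the same rule.

place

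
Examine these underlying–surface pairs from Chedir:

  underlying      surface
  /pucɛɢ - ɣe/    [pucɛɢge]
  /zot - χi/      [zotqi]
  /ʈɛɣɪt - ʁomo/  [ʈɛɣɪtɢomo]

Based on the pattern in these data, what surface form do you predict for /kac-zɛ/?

The data show progressive manner assimilation: /ɣ/ → [g] after /ɢ/; /χ/ → [q] after /t/; /ʁ/ → [ɢ] after /t/. In each pair only manner changes, matching the preceding consonant, while place and voice stay constant.
The rule targets /z/ (voiced alveolar fricative), which sits after the trigger /c/ (stop).
Changing only its manner to stop gives [d] — the voiced alveolar stop.

[kacdɛ]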